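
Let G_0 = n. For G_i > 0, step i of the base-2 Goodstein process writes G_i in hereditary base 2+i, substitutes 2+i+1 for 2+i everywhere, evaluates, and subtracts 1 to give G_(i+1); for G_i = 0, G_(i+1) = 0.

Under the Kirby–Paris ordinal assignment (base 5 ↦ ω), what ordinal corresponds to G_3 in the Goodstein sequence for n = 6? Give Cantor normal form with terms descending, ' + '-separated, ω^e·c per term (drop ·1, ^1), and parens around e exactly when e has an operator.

ω^ω

step 0: 6 = 2^2 + 2; sub 3 for 2: 3^3 + 3; = 30; G_1 = 30−1 = 29
step 1: 29 = 3^3 + 2; sub 4 for 3: 4^4 + 2; = 258; G_2 = 258−1 = 257
step 2: 257 = 4^4 + 1; sub 5 for 4: 5^5 + 1; = 3126; G_3 = 3126−1 = 3125
step 3: 3125 = 5^5; sub 6 for 5: 6^6; = 46656; G_4 = 46656−1 = 46655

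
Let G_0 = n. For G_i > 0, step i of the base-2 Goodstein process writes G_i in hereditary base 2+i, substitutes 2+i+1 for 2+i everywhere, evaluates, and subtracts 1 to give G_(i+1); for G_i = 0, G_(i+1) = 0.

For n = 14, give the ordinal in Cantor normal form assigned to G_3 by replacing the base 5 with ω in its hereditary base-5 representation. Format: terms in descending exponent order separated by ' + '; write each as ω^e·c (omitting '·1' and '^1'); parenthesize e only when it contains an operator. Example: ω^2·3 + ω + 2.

ω^(ω + 1) + ω^ω

(0) 14|_2 = 2^(2 + 1) + 2^2 + 2 ↦ 3^(3 + 1) + 3^3 + 3|_3 = 111 ⇒ 110
(1) 110|_3 = 3^(3 + 1) + 3^3 + 2 ↦ 4^(4 + 1) + 4^4 + 2|_4 = 1282 ⇒ 1281
(2) 1281|_4 = 4^(4 + 1) + 4^4 + 1 ↦ 5^(5 + 1) + 5^5 + 1|_5 = 18751 ⇒ 18750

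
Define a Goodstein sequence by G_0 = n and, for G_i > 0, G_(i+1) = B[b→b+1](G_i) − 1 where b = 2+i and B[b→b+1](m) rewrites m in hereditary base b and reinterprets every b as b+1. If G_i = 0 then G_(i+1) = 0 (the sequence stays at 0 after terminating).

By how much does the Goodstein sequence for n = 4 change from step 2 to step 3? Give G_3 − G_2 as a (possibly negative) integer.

G_0 = 4. HB_2(4) = 2^2. Bump = 27. G_1 = 26.
G_1 = 26. HB_3(26) = 2·3^2 + 2·3 + 2. Bump = 42. G_2 = 41.
G_2 = 41. HB_4(41) = 2·4^2 + 2·4 + 1. Bump = 61. G_3 = 60.

19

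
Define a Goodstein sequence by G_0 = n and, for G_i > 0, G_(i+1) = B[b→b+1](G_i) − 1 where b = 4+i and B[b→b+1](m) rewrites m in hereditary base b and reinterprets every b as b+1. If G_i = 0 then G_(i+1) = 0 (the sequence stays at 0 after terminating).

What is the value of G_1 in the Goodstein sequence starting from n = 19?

27

i=0: 19 = 4^2 + 3 (b=4); 4→5: 5^2 + 3 = 28; 28−1 = 27
i=1: 27 = 5^2 + 2 (b=5); 5→6: 6^2 + 2 = 38; 38−1 = 37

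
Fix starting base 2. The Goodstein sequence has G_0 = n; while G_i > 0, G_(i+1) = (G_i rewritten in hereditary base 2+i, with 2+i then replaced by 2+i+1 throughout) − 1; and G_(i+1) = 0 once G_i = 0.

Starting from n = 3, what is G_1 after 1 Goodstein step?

base 2: 3 = 2 + 1; at 3: 3 + 1 = 4; next = 3
base 3: 3 = 3; at 4: 4 = 4; next = 3

3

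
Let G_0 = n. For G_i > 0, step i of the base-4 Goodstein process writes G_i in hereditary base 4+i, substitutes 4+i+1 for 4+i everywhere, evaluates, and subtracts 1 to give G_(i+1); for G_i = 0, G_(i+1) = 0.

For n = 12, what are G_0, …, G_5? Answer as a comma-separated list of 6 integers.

12, 14, 15, 16, 17, 18

G_0=12  [base 4] 3·4  →[4↦5]→  3·5 = 15  −1 ⇒ G_1=14
G_1=14  [base 5] 2·5 + 4  →[5↦6]→  2·6 + 4 = 16  −1 ⇒ G_2=15
G_2=15  [base 6] 2·6 + 3  →[6↦7]→  2·7 + 3 = 17  −1 ⇒ G_3=16
G_3=16  [base 7] 2·7 + 2  →[7↦8]→  2·8 + 2 = 18  −1 ⇒ G_4=17
G_4=17  [base 8] 2·8 + 1  →[8↦9]→  2·9 + 1 = 19  −1 ⇒ G_5=18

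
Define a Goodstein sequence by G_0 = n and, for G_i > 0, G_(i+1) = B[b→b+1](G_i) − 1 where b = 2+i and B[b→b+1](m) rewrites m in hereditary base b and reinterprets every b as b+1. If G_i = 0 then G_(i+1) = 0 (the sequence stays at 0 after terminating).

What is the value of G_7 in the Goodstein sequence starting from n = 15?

3524450280

G_0 = 15. HB_2(15) = 2^(2 + 1) + 2^2 + 2 + 1. Bump = 112. G_1 = 111.
G_1 = 111. HB_3(111) = 3^(3 + 1) + 3^3 + 3. Bump = 1284. G_2 = 1283.
G_2 = 1283. HB_4(1283) = 4^(4 + 1) + 4^4 + 3. Bump = 18753. G_3 = 18752.
G_3 = 18752. HB_5(18752) = 5^(5 + 1) + 5^5 + 2. Bump = 326594. G_4 = 326593.
G_4 = 326593. HB_6(326593) = 6^(6 + 1) + 6^6 + 1. Bump = 6588345. G_5 = 6588344.
G_5 = 6588344. HB_7(6588344) = 7^(7 + 1) + 7^7. Bump = 150994944. G_6 = 150994943.
G_6 = 150994943. HB_8(150994943) = 8^(8 + 1) + 7·8^7 + 7·8^6 + 7·8^5 + 7·8^4 + 7·8^3 + 7·8^2 + 7·8 + 7. Bump = 3524450281. G_7 = 3524450280.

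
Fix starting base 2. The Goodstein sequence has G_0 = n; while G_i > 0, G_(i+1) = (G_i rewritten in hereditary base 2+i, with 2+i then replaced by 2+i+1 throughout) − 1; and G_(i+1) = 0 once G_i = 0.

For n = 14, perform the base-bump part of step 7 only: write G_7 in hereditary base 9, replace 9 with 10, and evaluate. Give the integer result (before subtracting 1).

100000555552

base 2: 14 = 2^(2 + 1) + 2^2 + 2; at 3: 3^(3 + 1) + 3^3 + 3 = 111; next = 110
base 3: 110 = 3^(3 + 1) + 3^3 + 2; at 4: 4^(4 + 1) + 4^4 + 2 = 1282; next = 1281
base 4: 1281 = 4^(4 + 1) + 4^4 + 1; at 5: 5^(5 + 1) + 5^5 + 1 = 18751; next = 18750
base 5: 18750 = 5^(5 + 1) + 5^5; at 6: 6^(6 + 1) + 6^6 = 326592; next = 326591
base 6: 326591 = 6^(6 + 1) + 5·6^5 + 5·6^4 + 5·6^3 + 5·6^2 + 5·6 + 5; at 7: 7^(7 + 1) + 5·7^5 + 5·7^4 + 5·7^3 + 5·7^2 + 5·7 + 5 = 5862841; next = 5862840
base 7: 5862840 = 7^(7 + 1) + 5·7^5 + 5·7^4 + 5·7^3 + 5·7^2 + 5·7 + 4; at 8: 8^(8 + 1) + 5·8^5 + 5·8^4 + 5·8^3 + 5·8^2 + 5·8 + 4 = 134404972; next = 134404971
base 8: 134404971 = 8^(8 + 1) + 5·8^5 + 5·8^4 + 5·8^3 + 5·8^2 + 5·8 + 3; at 9: 9^(9 + 1) + 5·9^5 + 5·9^4 + 5·9^3 + 5·9^2 + 5·9 + 3 = 3487116549; next = 3487116548
base 9: 3487116548 = 9^(9 + 1) + 5·9^5 + 5·9^4 + 5·9^3 + 5·9^2 + 5·9 + 2; at 10: 10^(10 + 1) + 5·10^5 + 5·10^4 + 5·10^3 + 5·10^2 + 5·10 + 2 = 100000555552; next = 100000555551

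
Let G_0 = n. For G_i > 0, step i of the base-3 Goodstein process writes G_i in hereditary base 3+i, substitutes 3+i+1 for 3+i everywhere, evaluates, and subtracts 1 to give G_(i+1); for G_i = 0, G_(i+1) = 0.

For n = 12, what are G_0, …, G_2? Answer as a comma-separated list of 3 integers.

12, 19, 27

base 3: 12 = 3^2 + 3; at 4: 4^2 + 4 = 20; next = 19
base 4: 19 = 4^2 + 3; at 5: 5^2 + 3 = 28; next = 27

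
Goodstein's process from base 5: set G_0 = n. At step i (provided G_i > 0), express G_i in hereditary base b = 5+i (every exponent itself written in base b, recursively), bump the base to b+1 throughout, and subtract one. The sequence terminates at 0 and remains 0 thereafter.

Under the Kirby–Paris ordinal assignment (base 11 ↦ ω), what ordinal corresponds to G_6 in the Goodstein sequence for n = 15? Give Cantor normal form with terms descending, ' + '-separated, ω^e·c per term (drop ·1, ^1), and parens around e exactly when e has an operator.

step 0: 15 = 3·5; sub 6 for 5: 3·6; = 18; G_1 = 18−1 = 17
step 1: 17 = 2·6 + 5; sub 7 for 6: 2·7 + 5; = 19; G_2 = 19−1 = 18
step 2: 18 = 2·7 + 4; sub 8 for 7: 2·8 + 4; = 20; G_3 = 20−1 = 19
step 3: 19 = 2·8 + 3; sub 9 for 8: 2·9 + 3; = 21; G_4 = 21−1 = 20
step 4: 20 = 2·9 + 2; sub 10 for 9: 2·10 + 2; = 22; G_5 = 22−1 = 21
step 5: 21 = 2·10 + 1; sub 11 for 10: 2·11 + 1; = 23; G_6 = 23−1 = 22
step 6: 22 = 2·11; sub 12 for 11: 2·12; = 24; G_7 = 24−1 = 23

ω·2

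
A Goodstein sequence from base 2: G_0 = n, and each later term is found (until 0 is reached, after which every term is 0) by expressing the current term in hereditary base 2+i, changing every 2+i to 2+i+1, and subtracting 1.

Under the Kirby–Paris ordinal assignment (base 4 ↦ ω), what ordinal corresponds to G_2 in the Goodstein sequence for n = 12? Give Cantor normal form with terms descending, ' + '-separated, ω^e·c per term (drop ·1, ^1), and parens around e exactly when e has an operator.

12 —HB2→ 2^(2 + 1) + 2^2 —bump→ 3^(3 + 1) + 3^3 = 108 —(−1)→ 107
107 —HB3→ 3^(3 + 1) + 2·3^2 + 2·3 + 2 —bump→ 4^(4 + 1) + 2·4^2 + 2·4 + 2 = 1066 —(−1)→ 1065
1065 —HB4→ 4^(4 + 1) + 2·4^2 + 2·4 + 1 —bump→ 5^(5 + 1) + 2·5^2 + 2·5 + 1 = 15686 —(−1)→ 15685

ω^(ω + 1) + ω^2·2 + ω·2 + 1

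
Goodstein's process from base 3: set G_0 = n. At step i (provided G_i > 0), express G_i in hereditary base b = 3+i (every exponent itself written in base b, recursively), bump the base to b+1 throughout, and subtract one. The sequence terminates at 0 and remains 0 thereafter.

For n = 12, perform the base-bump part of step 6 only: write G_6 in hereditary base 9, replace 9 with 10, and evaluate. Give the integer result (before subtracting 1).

base 3: 12 = 3^2 + 3; at 4: 4^2 + 4 = 20; next = 19
base 4: 19 = 4^2 + 3; at 5: 5^2 + 3 = 28; next = 27
base 5: 27 = 5^2 + 2; at 6: 6^2 + 2 = 38; next = 37
base 6: 37 = 6^2 + 1; at 7: 7^2 + 1 = 50; next = 49
base 7: 49 = 7^2; at 8: 8^2 = 64; next = 63
base 8: 63 = 7·8 + 7; at 9: 7·9 + 7 = 70; next = 69

76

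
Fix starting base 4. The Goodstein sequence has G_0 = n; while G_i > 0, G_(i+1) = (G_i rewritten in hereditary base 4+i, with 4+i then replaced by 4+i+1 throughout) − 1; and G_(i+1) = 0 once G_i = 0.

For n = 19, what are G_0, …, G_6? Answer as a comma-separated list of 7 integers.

19, 27, 37, 49, 63, 69, 75

19 —HB4→ 4^2 + 3 —bump→ 5^2 + 3 = 28 —(−1)→ 27
27 —HB5→ 5^2 + 2 —bump→ 6^2 + 2 = 38 —(−1)→ 37
37 —HB6→ 6^2 + 1 —bump→ 7^2 + 1 = 50 —(−1)→ 49
49 —HB7→ 7^2 —bump→ 8^2 = 64 —(−1)→ 63
63 —HB8→ 7·8 + 7 —bump→ 7·9 + 7 = 70 —(−1)→ 69
69 —HB9→ 7·9 + 6 —bump→ 7·10 + 6 = 76 —(−1)→ 75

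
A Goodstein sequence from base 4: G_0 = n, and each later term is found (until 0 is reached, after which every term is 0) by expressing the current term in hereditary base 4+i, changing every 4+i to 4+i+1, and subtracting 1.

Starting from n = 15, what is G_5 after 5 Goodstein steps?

G_0=15  [base 4] 3·4 + 3  →[4↦5]→  3·5 + 3 = 18  −1 ⇒ G_1=17
G_1=17  [base 5] 3·5 + 2  →[5↦6]→  3·6 + 2 = 20  −1 ⇒ G_2=19
G_2=19  [base 6] 3·6 + 1  →[6↦7]→  3·7 + 1 = 22  −1 ⇒ G_3=21
G_3=21  [base 7] 3·7  →[7↦8]→  3·8 = 24  −1 ⇒ G_4=23
G_4=23  [base 8] 2·8 + 7  →[8↦9]→  2·9 + 7 = 25  −1 ⇒ G_5=24
G_5=24  [base 9] 2·9 + 6  →[9↦10]→  2·10 + 6 = 26  −1 ⇒ G_6=25

24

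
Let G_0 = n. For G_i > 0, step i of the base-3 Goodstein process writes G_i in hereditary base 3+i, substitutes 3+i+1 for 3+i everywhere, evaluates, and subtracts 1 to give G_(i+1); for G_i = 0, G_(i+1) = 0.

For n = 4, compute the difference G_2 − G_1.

0

G_0=4  [base 3] 3 + 1  →[3↦4]→  4 + 1 = 5  −1 ⇒ G_1=4
G_1=4  [base 4] 4  →[4↦5]→  5 = 5  −1 ⇒ G_2=4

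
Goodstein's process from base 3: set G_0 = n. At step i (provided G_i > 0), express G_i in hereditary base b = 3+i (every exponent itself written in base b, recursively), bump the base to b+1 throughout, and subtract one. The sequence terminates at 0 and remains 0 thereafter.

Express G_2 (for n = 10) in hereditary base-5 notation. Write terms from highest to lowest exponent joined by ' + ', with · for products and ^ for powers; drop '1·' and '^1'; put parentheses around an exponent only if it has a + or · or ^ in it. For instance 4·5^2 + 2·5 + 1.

4·5 + 4

step 0: 10 = 3^2 + 1; sub 4 for 3: 4^2 + 1; = 17; G_1 = 17−1 = 16
step 1: 16 = 4^2; sub 5 for 4: 5^2; = 25; G_2 = 25−1 = 24
step 2: 24 = 4·5 + 4; sub 6 for 5: 4·6 + 4; = 28; G_3 = 28−1 = 27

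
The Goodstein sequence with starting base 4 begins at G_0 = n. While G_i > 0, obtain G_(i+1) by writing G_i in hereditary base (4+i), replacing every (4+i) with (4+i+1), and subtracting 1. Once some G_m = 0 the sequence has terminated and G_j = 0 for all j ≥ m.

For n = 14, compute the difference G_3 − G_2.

G_0 = 14. HB_4(14) = 3·4 + 2. Bump = 17. G_1 = 16.
G_1 = 16. HB_5(16) = 3·5 + 1. Bump = 19. G_2 = 18.
G_2 = 18. HB_6(18) = 3·6. Bump = 21. G_3 = 20.

2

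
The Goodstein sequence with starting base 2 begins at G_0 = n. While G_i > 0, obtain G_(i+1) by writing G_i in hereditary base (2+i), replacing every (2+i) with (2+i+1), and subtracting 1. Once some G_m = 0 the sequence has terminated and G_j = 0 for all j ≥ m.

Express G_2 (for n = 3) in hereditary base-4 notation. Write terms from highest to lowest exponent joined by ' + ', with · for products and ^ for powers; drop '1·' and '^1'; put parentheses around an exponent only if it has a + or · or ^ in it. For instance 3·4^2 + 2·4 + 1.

G_0 = 3. HB_2(3) = 2 + 1. Bump = 4. G_1 = 3.
G_1 = 3. HB_3(3) = 3. Bump = 4. G_2 = 3.
G_2 = 3. HB_4(3) = 3. Bump = 3. G_3 = 2.

3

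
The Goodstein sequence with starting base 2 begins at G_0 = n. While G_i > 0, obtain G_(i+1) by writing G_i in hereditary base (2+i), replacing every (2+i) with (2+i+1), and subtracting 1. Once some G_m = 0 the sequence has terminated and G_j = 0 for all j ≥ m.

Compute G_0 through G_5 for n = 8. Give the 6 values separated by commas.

8, 80, 553, 6310, 93395, 1647195

G_0 = 8. HB_2(8) = 2^(2 + 1). Bump = 81. G_1 = 80.
G_1 = 80. HB_3(80) = 2·3^3 + 2·3^2 + 2·3 + 2. Bump = 554. G_2 = 553.
G_2 = 553. HB_4(553) = 2·4^4 + 2·4^2 + 2·4 + 1. Bump = 6311. G_3 = 6310.
G_3 = 6310. HB_5(6310) = 2·5^5 + 2·5^2 + 2·5. Bump = 93396. G_4 = 93395.
G_4 = 93395. HB_6(93395) = 2·6^6 + 2·6^2 + 6 + 5. Bump = 1647196. G_5 = 1647195.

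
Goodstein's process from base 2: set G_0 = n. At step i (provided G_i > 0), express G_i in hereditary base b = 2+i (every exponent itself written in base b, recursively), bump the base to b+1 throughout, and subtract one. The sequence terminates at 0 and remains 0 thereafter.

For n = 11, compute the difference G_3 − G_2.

14600

i=0: 11 = 2^(2 + 1) + 2 + 1 (b=2); 2→3: 3^(3 + 1) + 3 + 1 = 85; 85−1 = 84
i=1: 84 = 3^(3 + 1) + 3 (b=3); 3→4: 4^(4 + 1) + 4 = 1028; 1028−1 = 1027
i=2: 1027 = 4^(4 + 1) + 3 (b=4); 4→5: 5^(5 + 1) + 3 = 15628; 15628−1 = 15627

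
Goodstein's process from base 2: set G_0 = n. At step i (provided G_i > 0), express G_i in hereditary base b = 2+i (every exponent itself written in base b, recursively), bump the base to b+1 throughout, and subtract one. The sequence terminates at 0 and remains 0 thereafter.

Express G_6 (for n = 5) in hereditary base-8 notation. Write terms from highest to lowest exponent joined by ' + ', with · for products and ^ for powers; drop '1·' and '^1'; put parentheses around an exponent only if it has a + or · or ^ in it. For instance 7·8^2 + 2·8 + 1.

G_0 = 5. HB_2(5) = 2^2 + 1. Bump = 28. G_1 = 27.
G_1 = 27. HB_3(27) = 3^3. Bump = 256. G_2 = 255.
G_2 = 255. HB_4(255) = 3·4^3 + 3·4^2 + 3·4 + 3. Bump = 468. G_3 = 467.
G_3 = 467. HB_5(467) = 3·5^3 + 3·5^2 + 3·5 + 2. Bump = 776. G_4 = 775.
G_4 = 775. HB_6(775) = 3·6^3 + 3·6^2 + 3·6 + 1. Bump = 1198. G_5 = 1197.
G_5 = 1197. HB_7(1197) = 3·7^3 + 3·7^2 + 3·7. Bump = 1752. G_6 = 1751.
G_6 = 1751. HB_8(1751) = 3·8^3 + 3·8^2 + 2·8 + 7. Bump = 2455. G_7 = 2454.

3·8^3 + 3·8^2 + 2·8 + 7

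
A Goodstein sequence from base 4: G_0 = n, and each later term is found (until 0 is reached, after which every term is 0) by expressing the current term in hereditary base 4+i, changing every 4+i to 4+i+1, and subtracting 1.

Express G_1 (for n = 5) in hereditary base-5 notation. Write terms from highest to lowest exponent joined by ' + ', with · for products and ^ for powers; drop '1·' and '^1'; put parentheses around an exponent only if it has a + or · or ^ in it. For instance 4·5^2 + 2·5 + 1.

(0) 5|_4 = 4 + 1 ↦ 5 + 1|_5 = 6 ⇒ 5
(1) 5|_5 = 5 ↦ 6|_6 = 6 ⇒ 5

5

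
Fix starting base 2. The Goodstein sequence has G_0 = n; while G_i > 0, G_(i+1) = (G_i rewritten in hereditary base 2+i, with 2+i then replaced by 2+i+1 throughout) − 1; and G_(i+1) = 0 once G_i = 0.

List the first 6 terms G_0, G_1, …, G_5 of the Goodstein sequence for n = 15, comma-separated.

15, 111, 1283, 18752, 326593, 6588344

i=0: 15 = 2^(2 + 1) + 2^2 + 2 + 1 (b=2); 2→3: 3^(3 + 1) + 3^3 + 3 + 1 = 112; 112−1 = 111
i=1: 111 = 3^(3 + 1) + 3^3 + 3 (b=3); 3→4: 4^(4 + 1) + 4^4 + 4 = 1284; 1284−1 = 1283
i=2: 1283 = 4^(4 + 1) + 4^4 + 3 (b=4); 4→5: 5^(5 + 1) + 5^5 + 3 = 18753; 18753−1 = 18752
i=3: 18752 = 5^(5 + 1) + 5^5 + 2 (b=5); 5→6: 6^(6 + 1) + 6^6 + 2 = 326594; 326594−1 = 326593
i=4: 326593 = 6^(6 + 1) + 6^6 + 1 (b=6); 6→7: 7^(7 + 1) + 7^7 + 1 = 6588345; 6588345−1 = 6588344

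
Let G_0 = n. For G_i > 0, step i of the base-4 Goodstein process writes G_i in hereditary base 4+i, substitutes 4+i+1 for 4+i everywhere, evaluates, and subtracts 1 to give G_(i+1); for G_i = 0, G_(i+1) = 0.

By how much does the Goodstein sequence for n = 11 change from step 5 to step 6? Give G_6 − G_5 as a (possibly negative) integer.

0

base 4: 11 = 2·4 + 3; at 5: 2·5 + 3 = 13; next = 12
base 5: 12 = 2·5 + 2; at 6: 2·6 + 2 = 14; next = 13
base 6: 13 = 2·6 + 1; at 7: 2·7 + 1 = 15; next = 14
base 7: 14 = 2·7; at 8: 2·8 = 16; next = 15
base 8: 15 = 8 + 7; at 9: 9 + 7 = 16; next = 15
base 9: 15 = 9 + 6; at 10: 10 + 6 = 16; next = 15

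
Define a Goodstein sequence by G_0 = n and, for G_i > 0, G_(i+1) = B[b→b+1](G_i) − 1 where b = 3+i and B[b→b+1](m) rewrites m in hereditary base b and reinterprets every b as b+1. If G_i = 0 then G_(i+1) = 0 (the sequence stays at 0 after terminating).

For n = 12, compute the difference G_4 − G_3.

12

[0] 12 ≡ 3^2 + 3 (base 3). Lift 4: 20. −1: 19.
[1] 19 ≡ 4^2 + 3 (base 4). Lift 5: 28. −1: 27.
[2] 27 ≡ 5^2 + 2 (base 5). Lift 6: 38. −1: 37.
[3] 37 ≡ 6^2 + 1 (base 6). Lift 7: 50. −1: 49.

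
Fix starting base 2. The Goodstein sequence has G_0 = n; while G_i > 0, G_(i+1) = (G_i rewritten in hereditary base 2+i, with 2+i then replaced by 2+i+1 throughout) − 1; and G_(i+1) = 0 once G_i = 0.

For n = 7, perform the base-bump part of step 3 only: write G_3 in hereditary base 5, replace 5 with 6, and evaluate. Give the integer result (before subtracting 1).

base 2: 7 = 2^2 + 2 + 1; at 3: 3^3 + 3 + 1 = 31; next = 30
base 3: 30 = 3^3 + 3; at 4: 4^4 + 4 = 260; next = 259
base 4: 259 = 4^4 + 3; at 5: 5^5 + 3 = 3128; next = 3127
base 5: 3127 = 5^5 + 2; at 6: 6^6 + 2 = 46658; next = 46657

46658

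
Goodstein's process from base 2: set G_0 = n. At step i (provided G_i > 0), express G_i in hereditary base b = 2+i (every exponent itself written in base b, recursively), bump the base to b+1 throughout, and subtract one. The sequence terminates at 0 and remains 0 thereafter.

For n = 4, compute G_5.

step 0: 4 = 2^2; sub 3 for 2: 3^3; = 27; G_1 = 27−1 = 26
step 1: 26 = 2·3^2 + 2·3 + 2; sub 4 for 3: 2·4^2 + 2·4 + 2; = 42; G_2 = 42−1 = 41
step 2: 41 = 2·4^2 + 2·4 + 1; sub 5 for 4: 2·5^2 + 2·5 + 1; = 61; G_3 = 61−1 = 60
step 3: 60 = 2·5^2 + 2·5; sub 6 for 5: 2·6^2 + 2·6; = 84; G_4 = 84−1 = 83
step 4: 83 = 2·6^2 + 6 + 5; sub 7 for 6: 2·7^2 + 7 + 5; = 110; G_5 = 110−1 = 109
step 5: 109 = 2·7^2 + 7 + 4; sub 8 for 7: 2·8^2 + 8 + 4; = 140; G_6 = 140−1 = 139

109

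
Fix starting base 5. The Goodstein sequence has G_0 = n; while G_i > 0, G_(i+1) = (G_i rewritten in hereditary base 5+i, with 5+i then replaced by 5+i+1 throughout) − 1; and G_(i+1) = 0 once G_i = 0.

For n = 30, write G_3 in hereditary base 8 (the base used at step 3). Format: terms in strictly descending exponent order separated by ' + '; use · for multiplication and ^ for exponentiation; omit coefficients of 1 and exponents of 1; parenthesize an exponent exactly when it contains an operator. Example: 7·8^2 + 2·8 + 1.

base 5: 30 = 5^2 + 5; at 6: 6^2 + 6 = 42; next = 41
base 6: 41 = 6^2 + 5; at 7: 7^2 + 5 = 54; next = 53
base 7: 53 = 7^2 + 4; at 8: 8^2 + 4 = 68; next = 67

8^2 + 3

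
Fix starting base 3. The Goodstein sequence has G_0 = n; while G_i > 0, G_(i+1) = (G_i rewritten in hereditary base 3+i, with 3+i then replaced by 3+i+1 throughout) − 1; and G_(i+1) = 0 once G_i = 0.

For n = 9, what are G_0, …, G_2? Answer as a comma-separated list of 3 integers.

9 —HB3→ 3^2 —bump→ 4^2 = 16 —(−1)→ 15
15 —HB4→ 3·4 + 3 —bump→ 3·5 + 3 = 18 —(−1)→ 17

9, 15, 17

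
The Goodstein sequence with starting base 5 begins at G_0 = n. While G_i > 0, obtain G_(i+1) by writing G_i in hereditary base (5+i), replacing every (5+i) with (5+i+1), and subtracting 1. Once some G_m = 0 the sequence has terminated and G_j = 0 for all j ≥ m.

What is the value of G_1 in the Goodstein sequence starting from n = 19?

(0) 19|_5 = 3·5 + 4 ↦ 3·6 + 4|_6 = 22 ⇒ 21
(1) 21|_6 = 3·6 + 3 ↦ 3·7 + 3|_7 = 24 ⇒ 23

21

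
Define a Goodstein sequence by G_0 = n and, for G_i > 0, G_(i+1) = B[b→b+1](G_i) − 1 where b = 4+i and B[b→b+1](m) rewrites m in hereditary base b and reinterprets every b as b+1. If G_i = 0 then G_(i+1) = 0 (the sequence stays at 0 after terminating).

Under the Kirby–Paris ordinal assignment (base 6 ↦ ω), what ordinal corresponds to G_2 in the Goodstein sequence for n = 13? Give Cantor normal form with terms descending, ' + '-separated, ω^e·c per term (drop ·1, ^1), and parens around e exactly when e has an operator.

ω·2 + 5

step 0: 13 = 3·4 + 1; sub 5 for 4: 3·5 + 1; = 16; G_1 = 16−1 = 15
step 1: 15 = 3·5; sub 6 for 5: 3·6; = 18; G_2 = 18−1 = 17
step 2: 17 = 2·6 + 5; sub 7 for 6: 2·7 + 5; = 19; G_3 = 19−1 = 18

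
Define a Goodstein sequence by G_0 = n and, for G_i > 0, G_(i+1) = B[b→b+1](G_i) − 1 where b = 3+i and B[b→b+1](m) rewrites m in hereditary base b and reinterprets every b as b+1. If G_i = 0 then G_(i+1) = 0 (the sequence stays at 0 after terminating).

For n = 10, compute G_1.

base 3: 10 = 3^2 + 1; at 4: 4^2 + 1 = 17; next = 16
base 4: 16 = 4^2; at 5: 5^2 = 25; next = 24

16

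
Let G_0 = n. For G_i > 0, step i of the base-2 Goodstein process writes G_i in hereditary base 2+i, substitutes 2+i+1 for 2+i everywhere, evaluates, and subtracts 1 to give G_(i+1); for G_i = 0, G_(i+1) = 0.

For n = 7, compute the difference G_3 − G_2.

base 2: 7 = 2^2 + 2 + 1; at 3: 3^3 + 3 + 1 = 31; next = 30
base 3: 30 = 3^3 + 3; at 4: 4^4 + 4 = 260; next = 259
base 4: 259 = 4^4 + 3; at 5: 5^5 + 3 = 3128; next = 3127

2868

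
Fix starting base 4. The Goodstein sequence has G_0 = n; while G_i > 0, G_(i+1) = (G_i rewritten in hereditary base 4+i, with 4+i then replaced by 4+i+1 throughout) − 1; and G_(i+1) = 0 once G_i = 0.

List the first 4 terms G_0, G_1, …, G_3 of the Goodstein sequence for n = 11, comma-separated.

11, 12, 13, 14

i=0: 11 = 2·4 + 3 (b=4); 4→5: 2·5 + 3 = 13; 13−1 = 12
i=1: 12 = 2·5 + 2 (b=5); 5→6: 2·6 + 2 = 14; 14−1 = 13
i=2: 13 = 2·6 + 1 (b=6); 6→7: 2·7 + 1 = 15; 15−1 = 14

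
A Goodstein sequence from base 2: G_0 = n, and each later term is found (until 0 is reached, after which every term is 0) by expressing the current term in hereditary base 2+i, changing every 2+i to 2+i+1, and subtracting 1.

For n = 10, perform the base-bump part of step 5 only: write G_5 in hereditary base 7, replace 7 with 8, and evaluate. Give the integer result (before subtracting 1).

G_0 = 10. HB_2(10) = 2^(2 + 1) + 2. Bump = 84. G_1 = 83.
G_1 = 83. HB_3(83) = 3^(3 + 1) + 2. Bump = 1026. G_2 = 1025.
G_2 = 1025. HB_4(1025) = 4^(4 + 1) + 1. Bump = 15626. G_3 = 15625.
G_3 = 15625. HB_5(15625) = 5^(5 + 1). Bump = 279936. G_4 = 279935.
G_4 = 279935. HB_6(279935) = 5·6^6 + 5·6^5 + 5·6^4 + 5·6^3 + 5·6^2 + 5·6 + 5. Bump = 4215755. G_5 = 4215754.
G_5 = 4215754. HB_7(4215754) = 5·7^7 + 5·7^5 + 5·7^4 + 5·7^3 + 5·7^2 + 5·7 + 4. Bump = 84073324. G_6 = 84073323.

84073324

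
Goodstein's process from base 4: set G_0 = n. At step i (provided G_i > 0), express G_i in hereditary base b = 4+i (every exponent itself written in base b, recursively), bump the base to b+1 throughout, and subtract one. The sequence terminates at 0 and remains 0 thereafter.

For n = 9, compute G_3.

(0) 9|_4 = 2·4 + 1 ↦ 2·5 + 1|_5 = 11 ⇒ 10
(1) 10|_5 = 2·5 ↦ 2·6|_6 = 12 ⇒ 11
(2) 11|_6 = 6 + 5 ↦ 7 + 5|_7 = 12 ⇒ 11
(3) 11|_7 = 7 + 4 ↦ 8 + 4|_8 = 12 ⇒ 11

11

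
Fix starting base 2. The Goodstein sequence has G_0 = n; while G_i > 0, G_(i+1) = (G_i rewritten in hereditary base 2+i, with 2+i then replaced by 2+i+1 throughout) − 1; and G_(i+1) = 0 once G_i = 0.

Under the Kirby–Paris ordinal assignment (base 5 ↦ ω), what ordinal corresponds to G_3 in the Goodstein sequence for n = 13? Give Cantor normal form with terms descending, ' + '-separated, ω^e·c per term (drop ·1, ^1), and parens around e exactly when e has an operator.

G_0=13  [base 2] 2^(2 + 1) + 2^2 + 1  →[2↦3]→  3^(3 + 1) + 3^3 + 1 = 109  −1 ⇒ G_1=108
G_1=108  [base 3] 3^(3 + 1) + 3^3  →[3↦4]→  4^(4 + 1) + 4^4 = 1280  −1 ⇒ G_2=1279
G_2=1279  [base 4] 4^(4 + 1) + 3·4^3 + 3·4^2 + 3·4 + 3  →[4↦5]→  5^(5 + 1) + 3·5^3 + 3·5^2 + 3·5 + 3 = 16093  −1 ⇒ G_3=16092
G_3=16092  [base 5] 5^(5 + 1) + 3·5^3 + 3·5^2 + 3·5 + 2  →[5↦6]→  6^(6 + 1) + 3·6^3 + 3·6^2 + 3·6 + 2 = 280712  −1 ⇒ G_4=280711

ω^(ω + 1) + ω^3·3 + ω^2·3 + ω·3 + 2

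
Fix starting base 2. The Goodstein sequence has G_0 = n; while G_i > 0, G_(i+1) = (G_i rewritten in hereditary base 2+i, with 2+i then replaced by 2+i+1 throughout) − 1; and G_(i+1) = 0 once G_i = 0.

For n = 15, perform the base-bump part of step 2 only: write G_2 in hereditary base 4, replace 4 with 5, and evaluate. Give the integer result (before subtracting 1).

18753

step 0: 15 = 2^(2 + 1) + 2^2 + 2 + 1; sub 3 for 2: 3^(3 + 1) + 3^3 + 3 + 1; = 112; G_1 = 112−1 = 111
step 1: 111 = 3^(3 + 1) + 3^3 + 3; sub 4 for 3: 4^(4 + 1) + 4^4 + 4; = 1284; G_2 = 1284−1 = 1283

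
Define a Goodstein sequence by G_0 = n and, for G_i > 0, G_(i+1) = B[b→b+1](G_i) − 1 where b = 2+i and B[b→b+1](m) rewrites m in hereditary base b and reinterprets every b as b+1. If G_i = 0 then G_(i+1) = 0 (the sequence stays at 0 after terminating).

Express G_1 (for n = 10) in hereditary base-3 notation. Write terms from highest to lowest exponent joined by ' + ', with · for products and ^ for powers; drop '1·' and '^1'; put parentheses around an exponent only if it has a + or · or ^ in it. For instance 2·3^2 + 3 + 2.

step 0: 10 = 2^(2 + 1) + 2; sub 3 for 2: 3^(3 + 1) + 3; = 84; G_1 = 84−1 = 83
step 1: 83 = 3^(3 + 1) + 2; sub 4 for 3: 4^(4 + 1) + 2; = 1026; G_2 = 1026−1 = 1025

3^(3 + 1) + 2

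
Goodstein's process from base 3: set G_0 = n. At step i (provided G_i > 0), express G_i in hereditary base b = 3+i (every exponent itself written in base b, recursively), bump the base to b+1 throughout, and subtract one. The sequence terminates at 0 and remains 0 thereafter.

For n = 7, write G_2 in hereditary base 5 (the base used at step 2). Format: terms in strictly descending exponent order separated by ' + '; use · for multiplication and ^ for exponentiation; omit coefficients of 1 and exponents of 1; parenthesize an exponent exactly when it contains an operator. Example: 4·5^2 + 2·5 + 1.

G_0=7  [base 3] 2·3 + 1  →[3↦4]→  2·4 + 1 = 9  −1 ⇒ G_1=8
G_1=8  [base 4] 2·4  →[4↦5]→  2·5 = 10  −1 ⇒ G_2=9

5 + 4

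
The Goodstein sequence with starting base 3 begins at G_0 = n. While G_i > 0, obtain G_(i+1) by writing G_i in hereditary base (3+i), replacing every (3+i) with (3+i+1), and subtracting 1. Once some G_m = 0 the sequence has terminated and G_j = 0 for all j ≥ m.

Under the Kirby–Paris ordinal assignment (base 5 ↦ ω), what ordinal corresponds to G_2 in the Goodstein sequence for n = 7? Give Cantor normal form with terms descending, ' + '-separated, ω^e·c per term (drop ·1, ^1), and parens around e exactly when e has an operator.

ω + 4

base 3: 7 = 2·3 + 1; at 4: 2·4 + 1 = 9; next = 8
base 4: 8 = 2·4; at 5: 2·5 = 10; next = 9
base 5: 9 = 5 + 4; at 6: 6 + 4 = 10; next = 9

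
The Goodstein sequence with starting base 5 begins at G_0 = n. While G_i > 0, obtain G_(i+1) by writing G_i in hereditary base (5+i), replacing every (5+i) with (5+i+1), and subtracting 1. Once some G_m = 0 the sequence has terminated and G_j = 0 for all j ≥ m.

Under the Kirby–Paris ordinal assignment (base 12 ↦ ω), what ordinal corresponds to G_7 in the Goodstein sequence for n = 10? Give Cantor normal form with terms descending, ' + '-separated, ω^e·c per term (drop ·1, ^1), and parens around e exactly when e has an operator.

10 —HB5→ 2·5 —bump→ 2·6 = 12 —(−1)→ 11
11 —HB6→ 6 + 5 —bump→ 7 + 5 = 12 —(−1)→ 11
11 —HB7→ 7 + 4 —bump→ 8 + 4 = 12 —(−1)→ 11
11 —HB8→ 8 + 3 —bump→ 9 + 3 = 12 —(−1)→ 11
11 —HB9→ 9 + 2 —bump→ 10 + 2 = 12 —(−1)→ 11
11 —HB10→ 10 + 1 —bump→ 11 + 1 = 12 —(−1)→ 11
11 —HB11→ 11 —bump→ 12 = 12 —(−1)→ 11

11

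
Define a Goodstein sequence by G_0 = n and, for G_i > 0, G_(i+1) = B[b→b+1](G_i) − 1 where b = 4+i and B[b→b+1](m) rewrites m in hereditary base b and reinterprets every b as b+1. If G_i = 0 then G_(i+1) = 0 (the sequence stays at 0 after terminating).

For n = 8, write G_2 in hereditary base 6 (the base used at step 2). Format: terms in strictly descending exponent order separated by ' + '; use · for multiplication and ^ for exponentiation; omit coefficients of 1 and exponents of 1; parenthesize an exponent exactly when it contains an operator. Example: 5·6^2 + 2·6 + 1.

[0] 8 ≡ 2·4 (base 4). Lift 5: 10. −1: 9.
[1] 9 ≡ 5 + 4 (base 5). Lift 6: 10. −1: 9.
[2] 9 ≡ 6 + 3 (base 6). Lift 7: 10. −1: 9.

6 + 3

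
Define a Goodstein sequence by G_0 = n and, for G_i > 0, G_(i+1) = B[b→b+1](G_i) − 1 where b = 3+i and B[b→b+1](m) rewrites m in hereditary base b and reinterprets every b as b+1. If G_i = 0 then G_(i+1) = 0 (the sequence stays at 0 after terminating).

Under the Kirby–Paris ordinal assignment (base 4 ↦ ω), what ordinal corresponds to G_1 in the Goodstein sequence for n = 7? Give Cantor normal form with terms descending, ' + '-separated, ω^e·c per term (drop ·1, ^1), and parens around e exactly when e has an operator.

G_0 = 7. HB_3(7) = 2·3 + 1. Bump = 9. G_1 = 8.
G_1 = 8. HB_4(8) = 2·4. Bump = 10. G_2 = 9.

ω·2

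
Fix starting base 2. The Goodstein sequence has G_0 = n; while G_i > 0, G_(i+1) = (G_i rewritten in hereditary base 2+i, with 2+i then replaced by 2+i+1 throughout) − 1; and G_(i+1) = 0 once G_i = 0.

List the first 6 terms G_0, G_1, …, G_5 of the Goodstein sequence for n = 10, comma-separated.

G_0=10  [base 2] 2^(2 + 1) + 2  →[2↦3]→  3^(3 + 1) + 3 = 84  −1 ⇒ G_1=83
G_1=83  [base 3] 3^(3 + 1) + 2  →[3↦4]→  4^(4 + 1) + 2 = 1026  −1 ⇒ G_2=1025
G_2=1025  [base 4] 4^(4 + 1) + 1  →[4↦5]→  5^(5 + 1) + 1 = 15626  −1 ⇒ G_3=15625
G_3=15625  [base 5] 5^(5 + 1)  →[5↦6]→  6^(6 + 1) = 279936  −1 ⇒ G_4=279935
G_4=279935  [base 6] 5·6^6 + 5·6^5 + 5·6^4 + 5·6^3 + 5·6^2 + 5·6 + 5  →[6↦7]→  5·7^7 + 5·7^5 + 5·7^4 + 5·7^3 + 5·7^2 + 5·7 + 5 = 4215755  −1 ⇒ G_5=4215754

10, 83, 1025, 15625, 279935, 4215754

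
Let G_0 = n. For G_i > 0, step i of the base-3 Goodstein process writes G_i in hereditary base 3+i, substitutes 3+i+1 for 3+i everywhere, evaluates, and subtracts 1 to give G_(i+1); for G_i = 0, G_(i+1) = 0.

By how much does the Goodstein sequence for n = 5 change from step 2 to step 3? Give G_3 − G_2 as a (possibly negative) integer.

i=0: 5 = 3 + 2 (b=3); 3→4: 4 + 2 = 6; 6−1 = 5
i=1: 5 = 4 + 1 (b=4); 4→5: 5 + 1 = 6; 6−1 = 5
i=2: 5 = 5 (b=5); 5→6: 6 = 6; 6−1 = 5

0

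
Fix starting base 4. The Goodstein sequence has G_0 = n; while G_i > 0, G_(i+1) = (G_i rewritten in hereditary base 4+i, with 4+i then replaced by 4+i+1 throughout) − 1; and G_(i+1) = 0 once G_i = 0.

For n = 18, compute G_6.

63

18 —HB4→ 4^2 + 2 —bump→ 5^2 + 2 = 27 —(−1)→ 26
26 —HB5→ 5^2 + 1 —bump→ 6^2 + 1 = 37 —(−1)→ 36
36 —HB6→ 6^2 —bump→ 7^2 = 49 —(−1)→ 48
48 —HB7→ 6·7 + 6 —bump→ 6·8 + 6 = 54 —(−1)→ 53
53 —HB8→ 6·8 + 5 —bump→ 6·9 + 5 = 59 —(−1)→ 58
58 —HB9→ 6·9 + 4 —bump→ 6·10 + 4 = 64 —(−1)→ 63
63 —HB10→ 6·10 + 3 —bump→ 6·11 + 3 = 69 —(−1)→ 68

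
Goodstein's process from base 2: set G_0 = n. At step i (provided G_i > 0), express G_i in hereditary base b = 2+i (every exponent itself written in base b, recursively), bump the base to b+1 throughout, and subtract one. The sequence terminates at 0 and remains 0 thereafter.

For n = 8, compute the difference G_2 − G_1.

473

base 2: 8 = 2^(2 + 1); at 3: 3^(3 + 1) = 81; next = 80
base 3: 80 = 2·3^3 + 2·3^2 + 2·3 + 2; at 4: 2·4^4 + 2·4^2 + 2·4 + 2 = 554; next = 553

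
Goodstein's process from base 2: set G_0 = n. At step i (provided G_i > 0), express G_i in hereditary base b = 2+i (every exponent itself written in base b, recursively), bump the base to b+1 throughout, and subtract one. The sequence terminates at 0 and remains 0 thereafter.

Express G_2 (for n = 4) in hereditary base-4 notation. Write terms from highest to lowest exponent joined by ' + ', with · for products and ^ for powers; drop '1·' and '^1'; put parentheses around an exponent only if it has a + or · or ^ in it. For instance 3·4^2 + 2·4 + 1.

2·4^2 + 2·4 + 1

4 —HB2→ 2^2 —bump→ 3^3 = 27 —(−1)→ 26
26 —HB3→ 2·3^2 + 2·3 + 2 —bump→ 2·4^2 + 2·4 + 2 = 42 —(−1)→ 41
41 —HB4→ 2·4^2 + 2·4 + 1 —bump→ 2·5^2 + 2·5 + 1 = 61 —(−1)→ 60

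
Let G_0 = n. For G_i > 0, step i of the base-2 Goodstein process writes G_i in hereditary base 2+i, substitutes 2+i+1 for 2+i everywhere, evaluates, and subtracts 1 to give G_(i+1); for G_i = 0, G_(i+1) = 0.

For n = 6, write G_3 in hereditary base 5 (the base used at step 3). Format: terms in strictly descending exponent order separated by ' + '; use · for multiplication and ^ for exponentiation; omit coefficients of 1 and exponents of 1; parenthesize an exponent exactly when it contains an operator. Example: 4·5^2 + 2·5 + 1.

G_0 = 6. HB_2(6) = 2^2 + 2. Bump = 30. G_1 = 29.
G_1 = 29. HB_3(29) = 3^3 + 2. Bump = 258. G_2 = 257.
G_2 = 257. HB_4(257) = 4^4 + 1. Bump = 3126. G_3 = 3125.
G_3 = 3125. HB_5(3125) = 5^5. Bump = 46656. G_4 = 46655.

5^5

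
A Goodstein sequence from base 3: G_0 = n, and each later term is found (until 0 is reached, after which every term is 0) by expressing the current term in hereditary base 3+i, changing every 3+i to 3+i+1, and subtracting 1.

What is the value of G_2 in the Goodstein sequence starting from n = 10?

24

G_0=10  [base 3] 3^2 + 1  →[3↦4]→  4^2 + 1 = 17  −1 ⇒ G_1=16
G_1=16  [base 4] 4^2  →[4↦5]→  5^2 = 25  −1 ⇒ G_2=24
G_2=24  [base 5] 4·5 + 4  →[5↦6]→  4·6 + 4 = 28  −1 ⇒ G_3=27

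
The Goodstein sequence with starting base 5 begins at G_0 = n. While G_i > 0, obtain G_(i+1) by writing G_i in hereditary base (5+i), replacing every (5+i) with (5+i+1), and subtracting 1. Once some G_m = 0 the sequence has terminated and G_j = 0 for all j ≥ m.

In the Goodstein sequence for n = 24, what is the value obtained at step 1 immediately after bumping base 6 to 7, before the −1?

31

24 —HB5→ 4·5 + 4 —bump→ 4·6 + 4 = 28 —(−1)→ 27
27 —HB6→ 4·6 + 3 —bump→ 4·7 + 3 = 31 —(−1)→ 30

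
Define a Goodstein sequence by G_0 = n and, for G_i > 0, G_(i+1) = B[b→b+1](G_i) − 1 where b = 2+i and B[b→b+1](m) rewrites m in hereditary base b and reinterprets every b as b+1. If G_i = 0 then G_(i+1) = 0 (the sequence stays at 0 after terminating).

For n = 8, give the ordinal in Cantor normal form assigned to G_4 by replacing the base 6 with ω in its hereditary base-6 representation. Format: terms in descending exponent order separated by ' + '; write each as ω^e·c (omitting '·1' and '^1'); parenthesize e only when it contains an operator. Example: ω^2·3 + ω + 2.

(0) 8|_2 = 2^(2 + 1) ↦ 3^(3 + 1)|_3 = 81 ⇒ 80
(1) 80|_3 = 2·3^3 + 2·3^2 + 2·3 + 2 ↦ 2·4^4 + 2·4^2 + 2·4 + 2|_4 = 554 ⇒ 553
(2) 553|_4 = 2·4^4 + 2·4^2 + 2·4 + 1 ↦ 2·5^5 + 2·5^2 + 2·5 + 1|_5 = 6311 ⇒ 6310
(3) 6310|_5 = 2·5^5 + 2·5^2 + 2·5 ↦ 2·6^6 + 2·6^2 + 2·6|_6 = 93396 ⇒ 93395
(4) 93395|_6 = 2·6^6 + 2·6^2 + 6 + 5 ↦ 2·7^7 + 2·7^2 + 7 + 5|_7 = 1647196 ⇒ 1647195

ω^ω·2 + ω^2·2 + ω + 5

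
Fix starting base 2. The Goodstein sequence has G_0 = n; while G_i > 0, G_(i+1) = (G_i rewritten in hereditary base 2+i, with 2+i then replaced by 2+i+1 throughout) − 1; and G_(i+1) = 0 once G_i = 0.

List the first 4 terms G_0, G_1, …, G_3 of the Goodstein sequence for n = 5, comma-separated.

5, 27, 255, 467

step 0: 5 = 2^2 + 1; sub 3 for 2: 3^3 + 1; = 28; G_1 = 28−1 = 27
step 1: 27 = 3^3; sub 4 for 3: 4^4; = 256; G_2 = 256−1 = 255
step 2: 255 = 3·4^3 + 3·4^2 + 3·4 + 3; sub 5 for 4: 3·5^3 + 3·5^2 + 3·5 + 3; = 468; G_3 = 468−1 = 467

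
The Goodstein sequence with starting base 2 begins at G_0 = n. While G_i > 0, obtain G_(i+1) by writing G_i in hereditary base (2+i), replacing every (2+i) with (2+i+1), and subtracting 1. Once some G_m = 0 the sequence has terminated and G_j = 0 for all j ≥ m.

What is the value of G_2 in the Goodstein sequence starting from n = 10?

[0] 10 ≡ 2^(2 + 1) + 2 (base 2). Lift 3: 84. −1: 83.
[1] 83 ≡ 3^(3 + 1) + 2 (base 3). Lift 4: 1026. −1: 1025.

1025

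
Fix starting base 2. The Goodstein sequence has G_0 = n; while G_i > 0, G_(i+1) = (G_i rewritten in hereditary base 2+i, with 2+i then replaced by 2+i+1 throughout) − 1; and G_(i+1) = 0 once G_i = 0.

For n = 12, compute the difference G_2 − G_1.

i=0: 12 = 2^(2 + 1) + 2^2 (b=2); 2→3: 3^(3 + 1) + 3^3 = 108; 108−1 = 107
i=1: 107 = 3^(3 + 1) + 2·3^2 + 2·3 + 2 (b=3); 3→4: 4^(4 + 1) + 2·4^2 + 2·4 + 2 = 1066; 1066−1 = 1065

958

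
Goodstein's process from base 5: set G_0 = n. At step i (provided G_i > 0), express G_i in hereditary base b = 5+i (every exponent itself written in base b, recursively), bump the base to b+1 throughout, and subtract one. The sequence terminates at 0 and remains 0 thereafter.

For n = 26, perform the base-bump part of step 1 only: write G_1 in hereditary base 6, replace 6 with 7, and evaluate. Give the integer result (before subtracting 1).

49

G_0 = 26. HB_5(26) = 5^2 + 1. Bump = 37. G_1 = 36.
G_1 = 36. HB_6(36) = 6^2. Bump = 49. G_2 = 48.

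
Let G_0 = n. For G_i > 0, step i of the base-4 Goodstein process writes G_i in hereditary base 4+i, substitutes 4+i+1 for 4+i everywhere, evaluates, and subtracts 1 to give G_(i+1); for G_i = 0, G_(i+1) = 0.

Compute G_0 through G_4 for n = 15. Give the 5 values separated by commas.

15, 17, 19, 21, 23

i=0: 15 = 3·4 + 3 (b=4); 4→5: 3·5 + 3 = 18; 18−1 = 17
i=1: 17 = 3·5 + 2 (b=5); 5→6: 3·6 + 2 = 20; 20−1 = 19
i=2: 19 = 3·6 + 1 (b=6); 6→7: 3·7 + 1 = 22; 22−1 = 21
i=3: 21 = 3·7 (b=7); 7→8: 3·8 = 24; 24−1 = 23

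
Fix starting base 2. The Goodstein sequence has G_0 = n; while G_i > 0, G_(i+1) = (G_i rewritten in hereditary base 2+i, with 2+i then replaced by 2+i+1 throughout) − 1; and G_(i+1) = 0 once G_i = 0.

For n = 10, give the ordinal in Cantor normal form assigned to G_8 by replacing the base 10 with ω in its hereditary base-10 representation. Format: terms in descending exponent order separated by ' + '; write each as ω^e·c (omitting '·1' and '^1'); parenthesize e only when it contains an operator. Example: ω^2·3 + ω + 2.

base 2: 10 = 2^(2 + 1) + 2; at 3: 3^(3 + 1) + 3 = 84; next = 83
base 3: 83 = 3^(3 + 1) + 2; at 4: 4^(4 + 1) + 2 = 1026; next = 1025
base 4: 1025 = 4^(4 + 1) + 1; at 5: 5^(5 + 1) + 1 = 15626; next = 15625
base 5: 15625 = 5^(5 + 1); at 6: 6^(6 + 1) = 279936; next = 279935
base 6: 279935 = 5·6^6 + 5·6^5 + 5·6^4 + 5·6^3 + 5·6^2 + 5·6 + 5; at 7: 5·7^7 + 5·7^5 + 5·7^4 + 5·7^3 + 5·7^2 + 5·7 + 5 = 4215755; next = 4215754
base 7: 4215754 = 5·7^7 + 5·7^5 + 5·7^4 + 5·7^3 + 5·7^2 + 5·7 + 4; at 8: 5·8^8 + 5·8^5 + 5·8^4 + 5·8^3 + 5·8^2 + 5·8 + 4 = 84073324; next = 84073323
base 8: 84073323 = 5·8^8 + 5·8^5 + 5·8^4 + 5·8^3 + 5·8^2 + 5·8 + 3; at 9: 5·9^9 + 5·9^5 + 5·9^4 + 5·9^3 + 5·9^2 + 5·9 + 3 = 1937434593; next = 1937434592
base 9: 1937434592 = 5·9^9 + 5·9^5 + 5·9^4 + 5·9^3 + 5·9^2 + 5·9 + 2; at 10: 5·10^10 + 5·10^5 + 5·10^4 + 5·10^3 + 5·10^2 + 5·10 + 2 = 50000555552; next = 50000555551
base 10: 50000555551 = 5·10^10 + 5·10^5 + 5·10^4 + 5·10^3 + 5·10^2 + 5·10 + 1; at 11: 5·11^11 + 5·11^5 + 5·11^4 + 5·11^3 + 5·11^2 + 5·11 + 1 = 1426559238831; next = 1426559238830

ω^ω·5 + ω^5·5 + ω^4·5 + ω^3·5 + ω^2·5 + ω·5 + 1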